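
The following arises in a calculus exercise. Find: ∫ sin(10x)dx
Using substitution u=10x: ∫ sin(u) du/10=-cos(u)/10 + C

Answer: (-1/10)cos(10x) + C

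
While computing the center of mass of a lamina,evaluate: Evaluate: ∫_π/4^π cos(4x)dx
Antiderivative: sin(4x)/4
Evaluate at bounds: [sin(4·π)/4] - [sin(4·π/4)/4]
= ((0) - (0))/4 = 0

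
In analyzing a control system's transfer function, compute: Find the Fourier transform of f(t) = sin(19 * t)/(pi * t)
sin(W * t)/(pi * t)=(W/pi) * sinc(W * t/pi) is the impulse response of the ideal low-pass filter with cutoff W (here W=19).
Its Fourier transform is a rectangular function:
F(omega)=1 for |omega| < 19, 0 otherwise

Answer: rect(omega/38) [i.e., 1 for |omega| < 19, 0 otherwise]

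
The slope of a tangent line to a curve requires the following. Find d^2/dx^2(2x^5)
Apply power rule 2 times:
d^1: 10x^4
d^2: 40x^3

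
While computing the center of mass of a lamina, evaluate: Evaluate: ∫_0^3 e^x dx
Antiderivative: e^x
Evaluate: (e^3 - 1)

Answer: e^3 - 1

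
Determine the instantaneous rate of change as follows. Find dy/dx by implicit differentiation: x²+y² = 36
Differentiate both sides: 2x + 2y·(dy/dx)=0
Solve: dy/dx=-2x/(2y)=-x/y

Answer: dy/dx=-x/y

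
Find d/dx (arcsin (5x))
d/dx[arcsin(u)] = u'/√(1-u²), u = 5x, u' = 5

Answer: 5/√(1 - 25x²)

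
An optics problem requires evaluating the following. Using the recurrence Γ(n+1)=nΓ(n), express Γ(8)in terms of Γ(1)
Γ(8) = 7Γ(7) = 7·6Γ(6) = ... = 7!·Γ(1) = 5040·Γ(1)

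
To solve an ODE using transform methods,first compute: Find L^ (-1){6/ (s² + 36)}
L^(-1){w/(s² + w²)} = sin(wt)
Here w = 6

Answer: sin(6t)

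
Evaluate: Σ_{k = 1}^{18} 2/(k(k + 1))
Partial fractions: 2/(k(k + 1))=2/k - 2/(k + 1)
Telescoping sum: 2(1 - 1/19)=2·18/19

Answer: 36/19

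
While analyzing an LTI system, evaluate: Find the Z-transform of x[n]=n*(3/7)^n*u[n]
Using the property Z{n * a^n * u[n]} = az/(z-a)^2
With a = 3/7: X(z) = (3/7)z/(z - 3/7)^2, |z| > 3/7

Answer: (3/7)z/(z - 3/7)^2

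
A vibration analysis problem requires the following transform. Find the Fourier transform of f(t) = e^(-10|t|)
Using the standard pair: F{e^(-a|t|)} = 2a/(a^2+omega^2)
With a = 10: F(omega) = 20/(100+omega^2)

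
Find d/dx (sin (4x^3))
Chain rule: d/dx[sin(u)] = cos(u)·u' where u = 4x^3
u' = 12x^2

Answer: 12x^2·cos(4x^3)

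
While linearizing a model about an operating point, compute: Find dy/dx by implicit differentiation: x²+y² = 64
Differentiate both sides: 2x+2y·(dy/dx) = 0
Solve: dy/dx = -2x/(2y) = -x/y

Answer: dy/dx = -x/y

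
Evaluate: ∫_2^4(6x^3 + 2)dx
Step 1: Find antiderivative F(x)=(3/2)x^4 + 2x
Step 2: F(4) - F(2)=392 - (28)=364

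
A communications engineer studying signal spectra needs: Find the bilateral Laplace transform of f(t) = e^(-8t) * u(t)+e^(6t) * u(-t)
For e^(-8t)*u(t): L=1/(s+8), Re(s) > -8
For e^(6t)*u(-t): L=-1/(s-6), Re(s) < 6
Combined: F(s)=1/(s+8)-1/(s-6), -8 < Re(s) < 6

Answer: 1/(s+8)-1/(s-6), ROC: -8 < Re(s) < 6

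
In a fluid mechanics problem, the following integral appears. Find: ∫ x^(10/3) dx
Power rule: ∫ x^(10/3) dx=x^(13/3)/(13/3)+C

Answer: (3/13)·x^(13/3)+C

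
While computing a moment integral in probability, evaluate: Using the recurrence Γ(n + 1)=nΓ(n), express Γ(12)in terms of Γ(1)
Γ(12)=11Γ(11)=11·10Γ(10)=...=11!·Γ(1)=39916800·Γ(1)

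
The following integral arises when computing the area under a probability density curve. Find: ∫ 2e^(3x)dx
Since d/dx[e^(3x)]=3e^(3x), we get 2/3 e^(3x)+C

Answer: (2/3)e^(3x)+C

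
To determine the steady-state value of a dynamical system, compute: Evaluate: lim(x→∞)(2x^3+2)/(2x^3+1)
Divide numerator and denominator by x^3:
lim (2 + 2/x^3)/(2 + 1/x^3) = 1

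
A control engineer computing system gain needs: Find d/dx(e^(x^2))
Chain rule: d/dx[e^u] = e^u · u' where u = x^2
u' = 2x

Answer: 2x·e^(x^2)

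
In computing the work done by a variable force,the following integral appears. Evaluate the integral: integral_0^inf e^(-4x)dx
integral_0^inf e^(-4x) dx=[-1/4 * e^(-4x)]_0^inf
=0 - (-1/4)=1/4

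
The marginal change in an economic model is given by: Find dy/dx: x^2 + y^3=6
Differentiate: 2x + 3y^2·(dy/dx)=0
dy/dx=-2x/(3y^2)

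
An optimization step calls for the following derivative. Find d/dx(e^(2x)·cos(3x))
Product rule: (fg)' = f'g + fg'
f = e^(2x), f' = 2·e^(2x)
g = cos(3x), g' = -3·sin(3x)

Answer: 2·e^(2x)·cos(3x) - 3·e^(2x)·sin(3x)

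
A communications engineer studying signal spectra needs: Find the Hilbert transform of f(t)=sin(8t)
The Hilbert transform shifts each frequency component by -pi/2.
H{sin(wt)} = -cos(wt)
With w = 8: H{sin(8t)} = -cos(8t)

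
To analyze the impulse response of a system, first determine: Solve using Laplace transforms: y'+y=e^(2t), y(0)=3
Take L: sY - 3 + Y=1/(s-2)
Y(s + 1)=1/(s-2) + 3
Y=1/((s-2)(s + 1)) + 3/(s + 1)
Partial fractions: 1/((s-2)(s + 1))=(1/3)/(s-2) - (1/3)/(s + 1)
So Y=(1/3)/(s-2) + (8/3)/(s + 1)
Inverse Laplace transform (L^(-1){1/(s-2)}=e^(2t), L^(-1){1/(s + 1)}=e^(-t)):

Answer: y(t)=(1/3)·e^(2t) + (8/3)·e^(-t)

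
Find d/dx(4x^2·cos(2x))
Product rule: (fg)' = f'g + fg'
f = 4x^2, f' = 8x
g = cos(2x), g' = -2·sin(2x)

Answer: 8x·cos(2x) - 8x^2·sin(2x)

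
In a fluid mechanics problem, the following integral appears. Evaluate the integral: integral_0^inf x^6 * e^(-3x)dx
This is a Gamma integral. Substitute u = 3x (du = 3 dx):
integral_0^inf x^6*e^(-3x) dx = (1/3^7) integral_0^inf u^6*e^(-u) du
= Gamma(7)/3^7 = 6!/3^7 = 720/2187

Answer: 80/243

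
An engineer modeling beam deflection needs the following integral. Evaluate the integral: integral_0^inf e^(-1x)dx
integral_0^inf e^(-1x) dx=[-1/1 * e^(-1x)]_0^inf
=0 - (-1/1)=1/1

Answer: 1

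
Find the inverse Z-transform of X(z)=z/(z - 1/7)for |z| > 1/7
Standard pair: z/(z-a) <-> a^n * u[n] for causal signals
With a = 1/7: x[n] = (1/7)^n * u[n]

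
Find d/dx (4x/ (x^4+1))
Quotient rule: (f/g)'=(f'g - fg')/g²
f=4x, f'=4
g=x^4 + 1, g'=4x^3

Answer: (4·(x^4 + 1) - 16x^4)/(x^4 + 1)²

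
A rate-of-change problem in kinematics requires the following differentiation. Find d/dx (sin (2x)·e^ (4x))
Product rule: (fg)'=f'g + fg'
f=sin(2x), f'=2·cos(2x)
g=e^(4x), g'=4·e^(4x)

Answer: 2·cos(2x)·e^(4x) + 4·sin(2x)·e^(4x)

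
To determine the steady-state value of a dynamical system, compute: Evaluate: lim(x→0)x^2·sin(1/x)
Squeeze theorem: -|x^2| ≤ x^2·sin(1/x) ≤ |x^2|
Since x^2 → 0 as x → 0, by squeeze theorem the limit is 0

Answer: 0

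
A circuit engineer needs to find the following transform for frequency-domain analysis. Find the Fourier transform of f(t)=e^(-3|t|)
Using the standard pair: F{e^(-a|t|)} = 2a/(a^2+omega^2)
With a = 3: F(omega) = 6/(9+omega^2)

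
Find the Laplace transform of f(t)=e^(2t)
L{e^(at)} = 1/(s-a)
L{e^(2t)} = 1/(s-2)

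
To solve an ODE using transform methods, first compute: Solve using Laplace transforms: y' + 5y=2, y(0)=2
Take L of both sides: sY(s)-2+5Y(s) = 2/s
Y(s)(s+5) = 2/s+2
Y(s) = 2/(s(s+5))+2/(s+5)
Partial fractions: 2/(s(s+5)) = (2/5)/s - (2/5)/(s+5)
So Y(s) = (2/5)/s+(8/5)/(s+5)
Inverse transform (L^(-1){1/s} = 1, L^(-1){1/(s+5)} = e^(-5t)):

Answer: y(t) = 2/5+(8/5)·e^(-5t)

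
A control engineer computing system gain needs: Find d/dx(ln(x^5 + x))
Chain rule: d/dx[ln(u)]=u'/u where u=x^5 + x
u'=5x^4 + 1

Answer: (5x^4 + 1)/(x^5 + x)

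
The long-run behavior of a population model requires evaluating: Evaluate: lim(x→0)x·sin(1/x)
Squeeze theorem: -|x| ≤ x·sin(1/x) ≤ |x|
Since x → 0 as x → 0, by squeeze theorem the limit is 0

Answer: 0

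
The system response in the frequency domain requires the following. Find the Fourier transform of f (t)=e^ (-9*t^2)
The Fourier transform of a Gaussian e^(-a*t^2) is sqrt(pi/a)*e^(-omega^2/(4a)).
With a = 9: F(omega) = sqrt(pi)/3*e^(-omega^2/36)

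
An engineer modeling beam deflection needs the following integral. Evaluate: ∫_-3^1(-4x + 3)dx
Step 1: Find antiderivative F(x)=-2x^2+3x
Step 2: F(1) - F(-3)=1 - (-27)=28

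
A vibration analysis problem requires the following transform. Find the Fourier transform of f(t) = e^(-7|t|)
Using the standard pair: F{e^(-a|t|)}=2a/(a^2+omega^2)
With a=7: F(omega)=14/(49+omega^2)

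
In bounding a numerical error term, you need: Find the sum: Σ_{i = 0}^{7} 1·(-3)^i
Geometric series: S = a(1 - r^n)/(1 - r)
a = 1, r = -3, n = 8
S = 1(1 - 6561)/4 = -1640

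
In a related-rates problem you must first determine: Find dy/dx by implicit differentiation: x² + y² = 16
Differentiate both sides: 2x+2y·(dy/dx) = 0
Solve: dy/dx = -2x/(2y) = -x/y

Answer: dy/dx = -x/y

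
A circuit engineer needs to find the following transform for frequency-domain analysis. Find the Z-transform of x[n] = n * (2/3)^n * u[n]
Using the property Z{n*a^n*u[n]}=az/(z-a)^2
With a=2/3: X(z)=(2/3)z/(z - 2/3)^2, |z| > 2/3

Answer: (2/3)z/(z - 2/3)^2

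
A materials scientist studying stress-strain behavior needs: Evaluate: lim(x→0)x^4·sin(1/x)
Squeeze theorem: -|x^4| ≤ x^4·sin(1/x) ≤ |x^4|
Since x^4 → 0 as x → 0, by squeeze theorem the limit is 0

Answer: 0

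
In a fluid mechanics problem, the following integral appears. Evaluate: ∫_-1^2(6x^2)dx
Step 1: Find antiderivative F(x) = 2x^3
Step 2: F(2) - F(-1) = 16 - (-2) = 18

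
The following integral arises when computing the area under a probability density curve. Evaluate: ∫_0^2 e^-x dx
Antiderivative: -e^-x
Evaluate: -(e^-2-1)

Answer: (e^-2-1)/(-1)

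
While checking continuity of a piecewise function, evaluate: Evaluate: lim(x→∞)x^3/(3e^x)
Apply L'Hôpital 3 times (∞/∞ each time):
Eventually get 3!/(3e^x) → 0

Answer: 0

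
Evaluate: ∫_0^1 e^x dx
Antiderivative: e^x
Evaluate: (e^1-1)

Answer: e^1-1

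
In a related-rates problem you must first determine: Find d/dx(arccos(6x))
d/dx[arccos(u)]=-u'/√(1-u²), u=6x, u'=6

Answer: -6/√(1 - 36x²)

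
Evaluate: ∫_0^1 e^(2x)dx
Antiderivative: (1/2)e^(2x)
Evaluate: (1/2)(e^2-1)

Answer: (e^2-1)/2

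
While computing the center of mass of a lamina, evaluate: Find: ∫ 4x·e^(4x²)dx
Let u = 4x², du = 8x dx
∫ (1/2)e^u du = e^u/2 + C

Answer: e^(4x²)/2 + C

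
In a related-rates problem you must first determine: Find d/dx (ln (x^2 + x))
Chain rule: d/dx[ln(u)] = u'/u where u = x^2 + x
u' = 2x + 1

Answer: (2x + 1)/(x^2 + x)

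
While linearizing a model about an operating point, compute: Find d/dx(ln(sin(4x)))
Chain rule: d/dx[ln(u)]=u'/u where u=sin(4x)
u'=4cos(4x)

Answer: (4cos(4x))/(sin(4x))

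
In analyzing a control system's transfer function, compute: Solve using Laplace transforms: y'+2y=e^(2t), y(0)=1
Take L: sY - 1 + 2Y = 1/(s-2)
Y(s + 2) = 1/(s-2) + 1
Y = 1/((s-2)(s + 2)) + 1/(s + 2)
Partial fractions: 1/((s-2)(s + 2)) = (1/4)/(s-2) - (1/4)/(s + 2)
So Y = (1/4)/(s-2) + (3/4)/(s + 2)
Inverse Laplace transform (L^(-1){1/(s-2)} = e^(2t), L^(-1){1/(s + 2)} = e^(-2t)):

Answer: y(t) = (1/4)·e^(2t) + (3/4)·e^(-2t)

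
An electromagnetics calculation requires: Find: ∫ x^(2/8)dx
Power rule: ∫ x^(1/4) dx=x^(5/4)/(5/4)+C

Answer: (4/5)·x^(5/4)+C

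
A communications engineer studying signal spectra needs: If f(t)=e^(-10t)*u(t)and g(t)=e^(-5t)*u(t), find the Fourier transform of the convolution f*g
By the convolution theorem: F{f*g}=F(omega)*G(omega)
F(omega)=1/(10 + j*omega), G(omega)=1/(5 + j*omega)
F{f*g}=1/((10 + j*omega)(5 + j*omega))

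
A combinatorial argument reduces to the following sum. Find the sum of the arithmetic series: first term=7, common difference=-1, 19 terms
Last term: a_n=7+(19-1)·-1=-11
Sum=n(a_1+a_n)/2=19(7+(-11))/2=-38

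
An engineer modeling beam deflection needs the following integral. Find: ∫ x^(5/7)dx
Power rule: ∫ x^(5/7) dx=x^(12/7)/(12/7) + C

Answer: (7/12)·x^(12/7) + C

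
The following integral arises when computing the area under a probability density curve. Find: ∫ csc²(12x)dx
Since d/dx[-cot(12x)]=12csc²(12x), integral=-cot(12x)/12+C

Answer: (-1/12)cot(12x)+C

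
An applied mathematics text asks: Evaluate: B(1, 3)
B(x,y)=Γ(x)Γ(y)/Γ(x + y)=(x-1)!(y-1)!/(x + y-1)!
B(1,3)=0!·2!/3!=1/3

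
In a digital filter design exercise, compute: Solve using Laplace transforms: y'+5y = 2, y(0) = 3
Take L of both sides: sY(s) - 3 + 5Y(s)=2/s
Y(s)(s + 5)=2/s + 3
Y(s)=2/(s(s + 5)) + 3/(s + 5)
Partial fractions: 2/(s(s + 5))=(2/5)/s - (2/5)/(s + 5)
So Y(s)=(2/5)/s + (13/5)/(s + 5)
Inverse transform (L^(-1){1/s}=1, L^(-1){1/(s + 5)}=e^(-5t)):

Answer: y(t)=2/5 + (13/5)·e^(-5t)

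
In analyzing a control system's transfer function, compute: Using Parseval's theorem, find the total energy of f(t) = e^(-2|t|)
Parseval's theorem: E=integral |f(t)|^2 dt=(1/2pi) integral |F(omega)|^2 domega
E=integral_{-inf}^{inf} e^(-4|t|) dt=2*integral_0^inf e^(-4t) dt=2/(2*2)=1/2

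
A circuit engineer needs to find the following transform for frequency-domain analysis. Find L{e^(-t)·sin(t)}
First shifting: L{e^(at)f(t)}=F(s-a)
L{sin(t)}=1/(s²+1)
Shift: 1/((s+1)²+1)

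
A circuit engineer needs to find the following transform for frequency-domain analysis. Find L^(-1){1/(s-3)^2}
L^(-1){1/(s-a)^n}=t^(n-1)·e^(at)/(n-1)!
Here a=3, n=2: t^1·e^(3t)/1

Answer: t·e^(3t)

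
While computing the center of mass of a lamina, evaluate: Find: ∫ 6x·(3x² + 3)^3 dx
Let u = 3x² + 3, du = 6x dx
∫ u^3 du = u^4/4 + C

Answer: (3x² + 3)^4/4 + C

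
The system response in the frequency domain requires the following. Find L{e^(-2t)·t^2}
First shifting: L{e^(at)f(t)} = F(s-a)
L{t^2} = 2/s^3
Shift s → s + 2: 2/(s + 2)^3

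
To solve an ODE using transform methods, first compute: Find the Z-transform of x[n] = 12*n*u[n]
Z{n*u[n]}=z/(z-1)^2
By linearity: Z{12*n*u[n]}=12z/(z-1)^2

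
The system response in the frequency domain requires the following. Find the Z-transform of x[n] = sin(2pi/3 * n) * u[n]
Z{sin(w0 * n) * u[n]}=z * sin(w0)/(z^2 - 2z * cos(w0) + 1)
With w0=2pi/3: X(z)=z * sin(2pi/3)/(z^2 - 2z * cos(2pi/3) + 1)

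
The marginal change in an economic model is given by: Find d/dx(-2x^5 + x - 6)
Power rule: d/dx(ax^n)=n·a·x^(n-1)
Term by term: -10·x^4 + 1

Answer: -10x^4 + 1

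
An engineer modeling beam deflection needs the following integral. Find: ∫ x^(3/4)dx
Power rule: ∫ x^(3/4) dx = x^(7/4)/(7/4) + C

Answer: (4/7)·x^(7/4) + C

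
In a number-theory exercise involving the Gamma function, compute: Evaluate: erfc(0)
erfc(x)=1 - erf(x); erfc(0)=1 - erf(0)=1 - 0=1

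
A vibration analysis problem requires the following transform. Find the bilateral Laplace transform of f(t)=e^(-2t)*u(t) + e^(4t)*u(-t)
For e^(-2t)*u(t): L = 1/(s + 2), Re(s) > -2
For e^(4t)*u(-t): L = -1/(s-4), Re(s) < 4
Combined: F(s) = 1/(s + 2) - 1/(s-4), -2 < Re(s) < 4

Answer: 1/(s + 2) - 1/(s-4), ROC: -2 < Re(s) < 4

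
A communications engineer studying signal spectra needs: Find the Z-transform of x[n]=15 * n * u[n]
Z{n * u[n]}=z/(z-1)^2
By linearity: Z{15 * n * u[n]}=15z/(z-1)^2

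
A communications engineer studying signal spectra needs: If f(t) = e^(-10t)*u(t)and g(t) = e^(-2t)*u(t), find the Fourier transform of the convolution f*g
By the convolution theorem: F{f * g}=F(omega) * G(omega)
F(omega)=1/(10 + j * omega), G(omega)=1/(2 + j * omega)
F{f * g}=1/((10 + j * omega)(2 + j * omega))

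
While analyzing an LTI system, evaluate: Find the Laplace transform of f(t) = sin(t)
L{sin(wt)}=w/(s² + w²)
L{sin(t)}=1/(s² + 1)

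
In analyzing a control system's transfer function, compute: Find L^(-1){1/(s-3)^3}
L^(-1){1/(s-a)^n}=t^(n-1)·e^(at)/(n-1)!
Here a=3, n=3: t^2·e^(3t)/2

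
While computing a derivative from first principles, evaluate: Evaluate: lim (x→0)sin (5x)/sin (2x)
sin(u) ≈ u for small u:
sin(5x)/sin(2x) ≈ 5x/(2x) = 5/2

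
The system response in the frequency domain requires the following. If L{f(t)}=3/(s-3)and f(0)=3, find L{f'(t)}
L{f'(t)}=s·F(s) - f(0)=3s/(s-3)-3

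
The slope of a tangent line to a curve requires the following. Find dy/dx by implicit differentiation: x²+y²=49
Differentiate both sides: 2x+2y·(dy/dx)=0
Solve: dy/dx=-2x/(2y)=-x/y

Answer: dy/dx=-x/y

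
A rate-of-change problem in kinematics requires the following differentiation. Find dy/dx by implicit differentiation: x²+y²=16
Differentiate both sides: 2x + 2y·(dy/dx)=0
Solve: dy/dx=-2x/(2y)=-x/y

Answer: dy/dx=-x/y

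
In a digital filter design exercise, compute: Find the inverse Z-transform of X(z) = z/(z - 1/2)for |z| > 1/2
Standard pair: z/(z-a) <-> a^n*u[n] for causal signals
With a=1/2: x[n]=(1/2)^n*u[n]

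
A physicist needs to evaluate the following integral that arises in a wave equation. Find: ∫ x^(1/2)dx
Power rule: ∫ x^(1/2) dx=x^(3/2)/(3/2) + C

Answer: (2/3)·x^(3/2) + C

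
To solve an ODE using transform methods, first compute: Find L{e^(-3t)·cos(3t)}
First shifting: L{e^(at)f(t)} = F(s-a)
L{cos(3t)} = s/(s² + 9)
Shift: (s + 3)/((s + 3)² + 9)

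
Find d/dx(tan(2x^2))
Chain rule: d/dx[tan(u)]=sec²(u)·u' where u=2x^2
u'=4x

Answer: 4x·sec²(2x^2)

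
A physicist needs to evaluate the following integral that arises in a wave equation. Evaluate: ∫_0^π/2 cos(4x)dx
Antiderivative: sin(4x)/4
Evaluate at bounds: [sin(4·π/2)/4] - [sin(4·0)/4]
=((0) - (0))/4=0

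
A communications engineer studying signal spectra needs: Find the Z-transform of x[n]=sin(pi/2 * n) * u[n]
Z{sin(w0*n)*u[n]} = z*sin(w0)/(z^2-2z*cos(w0)+1)
With w0 = pi/2: X(z) = z*sin(pi/2)/(z^2-2z*cos(pi/2)+1)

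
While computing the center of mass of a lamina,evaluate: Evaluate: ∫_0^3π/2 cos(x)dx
Antiderivative: sin(x)
Evaluate at bounds: [sin(1·3π/2)/1] - [sin(1·0)/1]
= ((-1) - (0))/1 = -1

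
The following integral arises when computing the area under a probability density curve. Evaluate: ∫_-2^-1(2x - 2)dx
Step 1: Find antiderivative F(x) = x^2 - 2x
Step 2: F(-1) - F(-2) = 3 - (8) = -5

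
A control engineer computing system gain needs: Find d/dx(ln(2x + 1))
Chain rule: d/dx[ln(u)] = u'/u where u = 2x+1
u' = 2

Answer: (2)/(2x+1)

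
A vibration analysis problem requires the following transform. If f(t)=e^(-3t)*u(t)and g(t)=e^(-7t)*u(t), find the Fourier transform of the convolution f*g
By the convolution theorem: F{f * g} = F(omega) * G(omega)
F(omega) = 1/(3 + j * omega), G(omega) = 1/(7 + j * omega)
F{f * g} = 1/((3 + j * omega)(7 + j * omega))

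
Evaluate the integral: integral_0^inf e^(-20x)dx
integral_0^inf e^(-20x) dx = [-1/20*e^(-20x)]_0^inf
= 0 - (-1/20) = 1/20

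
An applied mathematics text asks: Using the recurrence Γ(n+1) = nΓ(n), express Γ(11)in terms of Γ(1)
Γ(11) = 10Γ(10) = 10·9Γ(9) = ... = 10!·Γ(1) = 3628800·Γ(1)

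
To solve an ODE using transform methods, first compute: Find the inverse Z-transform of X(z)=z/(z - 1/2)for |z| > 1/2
Standard pair: z/(z-a) <-> a^n * u[n] for causal signals
With a=1/2: x[n]=(1/2)^n * u[n]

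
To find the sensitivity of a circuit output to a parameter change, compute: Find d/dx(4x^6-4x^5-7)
Power rule: d/dx(ax^n) = n·a·x^(n-1)
Term by term: 24·x^5-20·x^4

Answer: 24x^5-20x^4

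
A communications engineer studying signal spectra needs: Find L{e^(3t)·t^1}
First shifting: L{e^(at)f(t)}=F(s-a)
L{t^1}=1/s^2
Shift s → s-3: 1/(s-3)^2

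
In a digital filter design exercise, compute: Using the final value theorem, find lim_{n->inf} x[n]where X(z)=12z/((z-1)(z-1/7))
Final value theorem: lim x[n]=lim_{z->1} (z-1) * X(z)
(z-1) * X(z)=12z/(z-1/7)
As z->1: 12/(1-1/7)=12/(6/7)=14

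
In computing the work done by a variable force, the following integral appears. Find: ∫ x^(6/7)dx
Power rule: ∫ x^(6/7) dx=x^(13/7)/(13/7) + C

Answer: (7/13)·x^(13/7) + C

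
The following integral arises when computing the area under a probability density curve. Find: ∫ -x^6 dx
Using power rule: ∫ -x^6 dx=-1/7 x^7+C=(-1/7)x^7+C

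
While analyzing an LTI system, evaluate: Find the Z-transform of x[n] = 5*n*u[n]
Z{n * u[n]}=z/(z-1)^2
By linearity: Z{5 * n * u[n]}=5z/(z-1)^2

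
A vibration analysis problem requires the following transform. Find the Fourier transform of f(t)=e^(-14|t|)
Using the standard pair: F{e^(-a|t|)}=2a/(a^2+omega^2)
With a=14: F(omega)=28/(196+omega^2)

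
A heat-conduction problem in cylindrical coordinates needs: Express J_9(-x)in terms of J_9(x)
For integer n: J_n(-x)=(-1)^n J_n(x)
With n=9: J_9(-x)=(-1)^9 J_9(x)=-J_9(x)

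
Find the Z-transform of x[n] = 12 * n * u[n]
Z{n*u[n]} = z/(z-1)^2
By linearity: Z{12*n*u[n]} = 12z/(z-1)^2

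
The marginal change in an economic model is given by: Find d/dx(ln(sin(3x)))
Chain rule: d/dx[ln(u)]=u'/u where u=sin(3x)
u'=3cos(3x)

Answer: (3cos(3x))/(sin(3x))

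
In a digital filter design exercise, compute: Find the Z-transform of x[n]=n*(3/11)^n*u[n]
Using the property Z{n * a^n * u[n]} = az/(z-a)^2
With a = 3/11: X(z) = (3/11)z/(z - 3/11)^2, |z| > 3/11

Answer: (3/11)z/(z - 3/11)^2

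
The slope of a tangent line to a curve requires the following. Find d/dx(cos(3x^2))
Chain rule: d/dx[cos(u)]=-sin(u)·u' where u=3x^2
u'=6x

Answer: -6x·sin(3x^2)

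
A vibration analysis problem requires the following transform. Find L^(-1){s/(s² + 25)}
L^(-1){s/(s²+w²)}=cos(wt)
Here w=5

Answer: cos(5t)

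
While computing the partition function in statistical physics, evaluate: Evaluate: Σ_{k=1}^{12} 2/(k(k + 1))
Partial fractions: 2/(k(k+1))=2/k - 2/(k+1)
Telescoping sum: 2(1-1/13)=2·12/13

Answer: 24/13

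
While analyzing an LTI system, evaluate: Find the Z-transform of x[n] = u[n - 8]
Using the time-shift property: Z{u[n-8]} = z^(-8) * z/(z-1)
= z^(-7)/(z-1)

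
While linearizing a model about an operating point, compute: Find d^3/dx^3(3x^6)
Apply power rule 3 times:
d^1: 18x^5
d^2: 90x^4
d^3: 360x^3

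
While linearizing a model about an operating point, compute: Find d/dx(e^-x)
Chain rule: d/dx[e^u]=e^u · u' where u=-x
u'=-1

Answer: -1·e^-x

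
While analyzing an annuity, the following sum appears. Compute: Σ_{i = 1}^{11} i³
Using formula: Σ i^3=[n(n+1)/2]²=[11·12/2]²=4356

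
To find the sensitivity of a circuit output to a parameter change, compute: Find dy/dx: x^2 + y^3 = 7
Differentiate: 2x + 3y^2·(dy/dx)=0
dy/dx=-2x/(3y^2)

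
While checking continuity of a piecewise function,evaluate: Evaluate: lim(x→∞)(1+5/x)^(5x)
Rewrite as [(1+5/x)^x]^5.
lim(1+5/x)^x = e^5, so limit = (e^5)^5 = e^25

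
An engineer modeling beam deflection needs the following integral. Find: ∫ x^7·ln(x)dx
By parts: u = ln(x), dv = x^7 dx
du = 1/x dx, v = x^8/8
= x^8·ln(x)/8 - ∫ x^7/8 dx
= x^8·ln(x)/8 - x^8/64+C

Answer: x^8(ln(x)/8-1/64)+C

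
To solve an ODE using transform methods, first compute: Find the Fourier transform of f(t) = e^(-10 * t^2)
The Fourier transform of a Gaussian e^(-a*t^2) is sqrt(pi/a)*e^(-omega^2/(4a)).
With a=10: F(omega)=sqrt(pi/10)*e^(-omega^2/40)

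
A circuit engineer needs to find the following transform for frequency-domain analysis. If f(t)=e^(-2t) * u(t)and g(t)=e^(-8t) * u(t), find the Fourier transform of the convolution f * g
By the convolution theorem: F{f*g} = F(omega)*G(omega)
F(omega) = 1/(2+j*omega), G(omega) = 1/(8+j*omega)
F{f*g} = 1/((2+j*omega)(8+j*omega))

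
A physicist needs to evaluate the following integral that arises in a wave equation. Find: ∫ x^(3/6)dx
Power rule: ∫ x^(1/2) dx=x^(3/2)/(3/2) + C

Answer: (2/3)·x^(3/2) + C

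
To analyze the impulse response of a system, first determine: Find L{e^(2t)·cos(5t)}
First shifting: L{e^(at)f(t)}=F(s-a)
L{cos(5t)}=s/(s²+25)
Shift: (s-2)/((s-2)²+25)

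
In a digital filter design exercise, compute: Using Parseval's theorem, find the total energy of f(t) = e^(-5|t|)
Parseval's theorem: E = integral |f(t)|^2 dt = (1/2pi) integral |F(omega)|^2 domega
E = integral_{-inf}^{inf} e^(-10|t|) dt = 2 * integral_0^inf e^(-10t) dt = 2/(2 * 5) = 1/5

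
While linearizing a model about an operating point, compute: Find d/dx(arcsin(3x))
d/dx[arcsin(u)] = u'/√(1-u²), u = 3x, u' = 3

Answer: 3/√(1 - 9x²)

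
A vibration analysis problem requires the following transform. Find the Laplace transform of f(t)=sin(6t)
L{sin(wt)}=w/(s²+w²)
L{sin(6t)}=6/(s²+36)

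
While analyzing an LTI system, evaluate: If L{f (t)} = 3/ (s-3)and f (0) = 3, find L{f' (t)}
L{f'(t)}=s·F(s) - f(0)=3s/(s-3) - 3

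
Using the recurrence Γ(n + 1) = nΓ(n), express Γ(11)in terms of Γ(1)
Γ(11)=10Γ(10)=10·9Γ(9)=...=10!·Γ(1)=3628800·Γ(1)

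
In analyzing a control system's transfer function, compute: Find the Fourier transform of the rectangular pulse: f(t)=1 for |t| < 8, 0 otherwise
F(omega) = integral from -8 to 8 of e^(-j*omega*t) dt
= 2*sin(8*omega)/omega = 16*sinc(8*omega/pi)

Answer: 2*sin(8*omega)/omega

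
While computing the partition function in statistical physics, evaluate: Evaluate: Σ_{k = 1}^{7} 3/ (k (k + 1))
Partial fractions: 3/(k(k+1)) = 3/k - 3/(k+1)
Telescoping sum: 3(1-1/8) = 3·7/8

Answer: 21/8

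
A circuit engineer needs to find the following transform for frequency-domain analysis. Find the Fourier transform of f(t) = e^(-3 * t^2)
The Fourier transform of a Gaussian e^(-a * t^2) is sqrt(pi/a) * e^(-omega^2/(4a)).
With a = 3: F(omega) = sqrt(pi/3) * e^(-omega^2/12)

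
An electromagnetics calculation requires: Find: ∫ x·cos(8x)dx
By parts: u = x, dv = cos(8x) dx
du = dx, v = sin(8x)/8
= x·sin(8x)/8+cos(8x)/8²+C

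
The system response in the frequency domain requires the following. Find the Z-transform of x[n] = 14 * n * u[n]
Z{n*u[n]}=z/(z-1)^2
By linearity: Z{14*n*u[n]}=14z/(z-1)^2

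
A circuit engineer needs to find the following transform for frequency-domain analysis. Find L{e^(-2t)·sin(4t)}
First shifting: L{e^(at)f(t)} = F(s-a)
L{sin(4t)} = 4/(s² + 16)
Shift: 4/((s + 2)² + 16)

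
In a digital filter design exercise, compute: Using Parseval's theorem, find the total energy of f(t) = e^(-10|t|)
Parseval's theorem: E = integral |f(t)|^2 dt = (1/2pi) integral |F(omega)|^2 domega
E = integral_{-inf}^{inf} e^(-20|t|) dt = 2 * integral_0^inf e^(-20t) dt = 2/(2 * 10) = 1/10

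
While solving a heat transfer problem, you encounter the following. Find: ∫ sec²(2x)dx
Since d/dx[tan(2x)]=2sec²(2x), integral=tan(2x)/2 + C

Answer: (1/2)tan(2x) + C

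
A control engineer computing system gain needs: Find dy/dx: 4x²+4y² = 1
Differentiate: 8x+8y·(dy/dx)=0
dy/dx=-8x/(8y)=-1·(x/y)

Answer: dy/dx=-1·(x/y)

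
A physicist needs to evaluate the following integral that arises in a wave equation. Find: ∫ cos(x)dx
Using standard integral: ∫ cos(x) dx = sin(x)+C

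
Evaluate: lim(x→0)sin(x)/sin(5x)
sin(u) ≈ u for small u:
sin(x)/sin(5x) ≈ x/(5x)=1/5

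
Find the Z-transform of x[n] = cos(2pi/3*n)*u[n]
Z{cos(w0 * n) * u[n]}=z(z - cos(w0))/(z^2-2z * cos(w0)+1)
With w0=2pi/3: X(z)=z(z - cos(2pi/3))/(z^2-2z * cos(2pi/3)+1)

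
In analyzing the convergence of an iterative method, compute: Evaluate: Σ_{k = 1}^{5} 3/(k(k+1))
Partial fractions: 3/(k(k+1)) = 3/k - 3/(k+1)
Telescoping sum: 3(1-1/6) = 3·5/6

Answer: 5/2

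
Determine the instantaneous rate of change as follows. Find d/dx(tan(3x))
Chain rule: d/dx[tan(u)] = sec²(u)·u' where u = 3x
u' = 3

Answer: 3·sec²(3x)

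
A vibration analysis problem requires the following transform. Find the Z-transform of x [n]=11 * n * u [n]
Z{n * u[n]}=z/(z-1)^2
By linearity: Z{11 * n * u[n]}=11z/(z-1)^2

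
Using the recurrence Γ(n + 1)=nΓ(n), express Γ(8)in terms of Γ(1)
Γ(8)=7Γ(7)=7·6Γ(6)=...=7!·Γ(1)=5040·Γ(1)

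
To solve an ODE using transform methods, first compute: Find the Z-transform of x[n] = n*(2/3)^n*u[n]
Using the property Z{n*a^n*u[n]} = az/(z-a)^2
With a = 2/3: X(z) = (2/3)z/(z - 2/3)^2, |z| > 2/3

Answer: (2/3)z/(z - 2/3)^2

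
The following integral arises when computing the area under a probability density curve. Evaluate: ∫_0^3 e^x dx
Antiderivative: e^x
Evaluate: (e^3-1)

Answer: e^3-1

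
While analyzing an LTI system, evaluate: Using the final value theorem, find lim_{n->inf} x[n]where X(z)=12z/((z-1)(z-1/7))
Final value theorem: lim x[n]=lim_{z->1} (z-1) * X(z)
(z-1) * X(z)=12z/(z-1/7)
As z->1: 12/(1 - 1/7)=12/(6/7)=14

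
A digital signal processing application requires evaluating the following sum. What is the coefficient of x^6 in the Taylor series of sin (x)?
sin(x) has only odd powers. Coefficient of x^6=0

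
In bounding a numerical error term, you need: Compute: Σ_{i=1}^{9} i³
Using formula: Σ i^3=[n(n+1)/2]²=[9·10/2]²=2025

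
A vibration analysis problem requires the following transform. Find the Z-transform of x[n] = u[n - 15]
Using the time-shift property: Z{u[n-15]} = z^(-15) * z/(z-1)
= z^(-14)/(z-1)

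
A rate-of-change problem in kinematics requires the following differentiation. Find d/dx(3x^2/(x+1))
Quotient rule: (f/g)'=(f'g - fg')/g²
f=3x^2, f'=6x
g=x+1, g'=1

Answer: (6x·(x+1)-3x^2)/(x+1)²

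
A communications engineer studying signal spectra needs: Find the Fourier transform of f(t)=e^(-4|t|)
Using the standard pair: F{e^(-a|t|)} = 2a/(a^2 + omega^2)
With a = 4: F(omega) = 8/(16 + omega^2)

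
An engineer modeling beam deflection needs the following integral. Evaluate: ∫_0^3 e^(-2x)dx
Antiderivative: (1/(-2))e^(-2x)
Evaluate: (1/(-2))(e^-6-1)

Answer: (e^-6-1)/(-2)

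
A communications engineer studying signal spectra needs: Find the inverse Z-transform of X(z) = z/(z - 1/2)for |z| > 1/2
Standard pair: z/(z-a) <-> a^n * u[n] for causal signals
With a = 1/2: x[n] = (1/2)^n * u[n]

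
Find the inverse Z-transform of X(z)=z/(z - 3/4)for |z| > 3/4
Standard pair: z/(z-a) <-> a^n*u[n] for causal signals
With a=3/4: x[n]=(3/4)^n*u[n]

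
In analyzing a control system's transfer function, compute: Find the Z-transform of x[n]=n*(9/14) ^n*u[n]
Using the property Z{n * a^n * u[n]} = az/(z-a)^2
With a = 9/14: X(z) = (9/14)z/(z - 9/14)^2, |z| > 9/14

Answer: (9/14)z/(z - 9/14)^2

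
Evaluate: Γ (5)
Γ(n) = (n-1)! for positive integers
Γ(5) = 4! = 24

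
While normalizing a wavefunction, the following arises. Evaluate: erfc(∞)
erfc(x)=1 - erf(x); erfc(∞)=1 - erf(∞)=1-1=0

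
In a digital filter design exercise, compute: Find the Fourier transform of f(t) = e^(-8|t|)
Using the standard pair: F{e^(-a|t|)}=2a/(a^2+omega^2)
With a=8: F(omega)=16/(64+omega^2)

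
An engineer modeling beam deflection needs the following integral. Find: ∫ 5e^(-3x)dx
Since d/dx[e^(-3x)] = -3e^(-3x), we get -5/3 e^(-3x) + C

Answer: (-5/3)e^(-3x) + C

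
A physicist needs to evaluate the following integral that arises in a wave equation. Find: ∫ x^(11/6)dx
Power rule: ∫ x^(11/6) dx=x^(17/6)/(17/6) + C

Answer: (6/17)·x^(17/6) + C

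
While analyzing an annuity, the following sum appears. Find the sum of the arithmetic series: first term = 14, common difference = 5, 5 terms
Last term: a_n = 14 + (5 - 1)·5 = 34
Sum = n(a_1 + a_n)/2 = 5(14 + 34)/2 = 120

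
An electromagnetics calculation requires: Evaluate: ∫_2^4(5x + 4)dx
Step 1: Find antiderivative F(x)=(5/2)x^2 + 4x
Step 2: F(4) - F(2)=56 - (18)=38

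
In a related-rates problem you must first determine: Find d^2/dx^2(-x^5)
Apply power rule 2 times:
d^1: -5x^4
d^2: -20x^3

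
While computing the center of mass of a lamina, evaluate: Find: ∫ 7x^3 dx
Using power rule: ∫ 7x^3 dx=7/4 x^4 + C=(7/4)x^4 + C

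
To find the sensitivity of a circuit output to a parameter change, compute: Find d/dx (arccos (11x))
d/dx[arccos(u)] = -u'/√(1-u²), u = 11x, u' = 11

Answer: -11/√(1 - 121x²)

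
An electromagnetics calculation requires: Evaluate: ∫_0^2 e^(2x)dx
Antiderivative: (1/2)e^(2x)
Evaluate: (1/2)(e^4 - 1)

Answer: (e^4 - 1)/2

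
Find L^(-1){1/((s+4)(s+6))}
Partial fractions: 1/((s+4)(s+6))=A/(s+4)+B/(s+6)
Cover-up: A=1/(s+6)|_{s=-4}=1/2; B=1/(s+4)|_{s=-6}=-1/2
L^(-1)=(1/2)e^(-4t) - (1/2)e^(-6t)

Answer: (1/2)(e^(-4t) - e^(-6t))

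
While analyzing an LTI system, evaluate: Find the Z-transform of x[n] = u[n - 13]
Using the time-shift property: Z{u[n-13]}=z^(-13) * z/(z-1)
=z^(-12)/(z-1)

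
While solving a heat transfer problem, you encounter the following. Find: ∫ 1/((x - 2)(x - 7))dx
Partial fractions: 1/((x-2)(x-7))=A/(x-2)+B/(x-7)
A=-1/5, B=1/5
∫ [-1/5· 1/(x-2)+1/5· 1/(x-7)] dx
=(1/5)[ln|x-7| - ln|x-2|]+C

Answer: (1/5)·ln|(x-7)/(x-2)|+C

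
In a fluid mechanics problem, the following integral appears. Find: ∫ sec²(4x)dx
Since d/dx[tan(4x)] = 4sec²(4x), integral = tan(4x)/4+C

Answer: (1/4)tan(4x)+C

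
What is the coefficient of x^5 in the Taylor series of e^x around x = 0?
Taylor series of e^x = Σ x^n/n!
Coefficient of x^5 = 1/5! = 1/120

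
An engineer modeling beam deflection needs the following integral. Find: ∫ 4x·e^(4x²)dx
Let u=4x², du=8x dx
∫ (1/2)e^u du=e^u/2 + C

Answer: e^(4x²)/2 + C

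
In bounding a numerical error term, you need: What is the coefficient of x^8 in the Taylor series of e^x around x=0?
Taylor series of e^x=Σ x^n/n!
Coefficient of x^8=1/8!=1/40320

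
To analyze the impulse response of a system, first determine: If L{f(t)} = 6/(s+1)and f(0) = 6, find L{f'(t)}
L{f'(t)} = s·F(s) - f(0) = 6s/(s + 1) - 6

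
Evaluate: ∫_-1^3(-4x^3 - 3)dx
Step 1: Find antiderivative F(x)=-x^4-3x
Step 2: F(3) - F(-1)=-90 - (2)=-92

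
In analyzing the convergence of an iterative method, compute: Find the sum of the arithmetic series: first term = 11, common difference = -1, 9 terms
Last term: a_n=11 + (9 - 1)·-1=3
Sum=n(a_1 + a_n)/2=9(11 + 3)/2=63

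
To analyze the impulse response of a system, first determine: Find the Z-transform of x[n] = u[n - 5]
Using the time-shift property: Z{u[n-5]} = z^(-5)*z/(z-1)
= z^(-4)/(z-1)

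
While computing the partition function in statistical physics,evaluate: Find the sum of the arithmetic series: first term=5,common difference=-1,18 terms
Last term: a_n=5 + (18 - 1)·-1=-12
Sum=n(a_1 + a_n)/2=18(5 + (-12))/2=-63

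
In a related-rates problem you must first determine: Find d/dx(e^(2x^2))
Chain rule: d/dx[e^u] = e^u · u' where u = 2x^2
u' = 4x

Answer: 4x·e^(2x^2)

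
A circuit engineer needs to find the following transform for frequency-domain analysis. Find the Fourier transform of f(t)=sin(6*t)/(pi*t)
sin(W * t)/(pi * t)=(W/pi) * sinc(W * t/pi) is the impulse response of the ideal low-pass filter with cutoff W (here W=6).
Its Fourier transform is a rectangular function:
F(omega)=1 for |omega| < 6, 0 otherwise

Answer: rect(omega/12) [i.e., 1 for |omega| < 6, 0 otherwise]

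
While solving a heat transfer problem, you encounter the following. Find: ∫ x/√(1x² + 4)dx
Let u=x² + 4, du=2x dx
∫ (1/2)·u^(-1/2) du=√u + C

Answer: √(x² + 4) + C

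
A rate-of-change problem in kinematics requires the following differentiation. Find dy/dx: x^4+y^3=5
Differentiate: 4x^3 + 3y^2·(dy/dx) = 0
dy/dx = -4x^3/(3y^2)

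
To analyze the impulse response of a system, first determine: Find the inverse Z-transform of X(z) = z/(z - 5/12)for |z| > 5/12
Standard pair: z/(z-a) <-> a^n * u[n] for causal signals
With a=5/12: x[n]=(5/12)^n * u[n]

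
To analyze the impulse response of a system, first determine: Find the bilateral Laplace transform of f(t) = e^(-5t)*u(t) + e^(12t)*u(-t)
For e^(-5t) * u(t): L=1/(s+5), Re(s) > -5
For e^(12t) * u(-t): L=-1/(s-12), Re(s) < 12
Combined: F(s)=1/(s+5)-1/(s-12), -5 < Re(s) < 12

Answer: 1/(s+5)-1/(s-12), ROC: -5 < Re(s) < 12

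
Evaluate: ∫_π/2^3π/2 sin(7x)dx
Antiderivative: -cos(7x)/7
Evaluate at bounds: [-cos(7·3π/2)/7] - [-cos(7·π/2)/7]
= (-(0)+(0))/7 = 0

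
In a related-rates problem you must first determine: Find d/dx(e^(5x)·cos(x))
Product rule: (fg)'=f'g + fg'
f=e^(5x), f'=5·e^(5x)
g=cos(x), g'=-sin(x)

Answer: 5·e^(5x)·cos(x) - e^(5x)·sin(x)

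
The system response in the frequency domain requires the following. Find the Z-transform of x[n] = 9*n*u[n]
Z{n*u[n]} = z/(z-1)^2
By linearity: Z{9*n*u[n]} = 9z/(z-1)^2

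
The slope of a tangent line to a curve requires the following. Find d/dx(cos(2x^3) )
Chain rule: d/dx[cos(u)]=-sin(u)·u' where u=2x^3
u'=6x^2

Answer: -6x^2·sin(2x^3)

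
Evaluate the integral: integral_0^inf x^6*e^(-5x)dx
This is a Gamma integral. Substitute u = 5x (du = 5 dx):
integral_0^inf x^6*e^(-5x) dx = (1/5^7) integral_0^inf u^6*e^(-u) du
= Gamma(7)/5^7 = 6!/5^7 = 720/78125

Answer: 144/15625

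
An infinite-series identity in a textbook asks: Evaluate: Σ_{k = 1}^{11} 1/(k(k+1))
Partial fractions: 1/(k(k+1)) = 1/k - 1/(k+1)
Telescoping sum: 1(1-1/12) = 1·11/12

Answer: 11/12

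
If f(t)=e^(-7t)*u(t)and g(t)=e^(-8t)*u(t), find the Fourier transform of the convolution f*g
By the convolution theorem: F{f*g} = F(omega)*G(omega)
F(omega) = 1/(7 + j*omega), G(omega) = 1/(8 + j*omega)
F{f*g} = 1/((7 + j*omega)(8 + j*omega))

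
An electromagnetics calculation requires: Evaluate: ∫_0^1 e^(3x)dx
Antiderivative: (1/3)e^(3x)
Evaluate: (1/3)(e^3 - 1)

Answer: (e^3 - 1)/3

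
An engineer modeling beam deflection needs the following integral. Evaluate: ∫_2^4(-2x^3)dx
Step 1: Find antiderivative F(x)=(-1/2)x^4
Step 2: F(4) - F(2)=-128 - (-8)=-120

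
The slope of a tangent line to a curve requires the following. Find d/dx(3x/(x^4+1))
Quotient rule: (f/g)'=(f'g - fg')/g²
f=3x, f'=3
g=x^4 + 1, g'=4x^3

Answer: (3·(x^4 + 1) - 12x^4)/(x^4 + 1)²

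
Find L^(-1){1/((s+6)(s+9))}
Partial fractions: 1/((s + 6)(s + 9))=A/(s + 6) + B/(s + 9)
Cover-up: A=1/(s + 9)|_{s=-6}=1/3; B=1/(s + 6)|_{s=-9}=-1/3
L^(-1)=(1/3)e^(-6t) - (1/3)e^(-9t)

Answer: (1/3)(e^(-6t) - e^(-9t))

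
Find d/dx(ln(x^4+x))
Chain rule: d/dx[ln(u)]=u'/u where u=x^4 + x
u'=4x^3 + 1

Answer: (4x^3 + 1)/(x^4 + x)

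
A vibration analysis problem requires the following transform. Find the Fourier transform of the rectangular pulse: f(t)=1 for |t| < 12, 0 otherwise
F(omega)=integral from -12 to 12 of e^(-j * omega * t) dt
=2 * sin(12 * omega)/omega=24 * sinc(12 * omega/pi)

Answer: 2 * sin(12 * omega)/omega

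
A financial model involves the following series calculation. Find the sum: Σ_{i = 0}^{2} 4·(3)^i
Geometric series: S = a(1 - r^n)/(1 - r)
a = 4, r = 3, n = 3
S = 4(1 - 27)/-2 = 52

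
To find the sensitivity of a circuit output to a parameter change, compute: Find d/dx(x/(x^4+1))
Quotient rule: (f/g)' = (f'g - fg')/g²
f = x, f' = 1
g = x^4+1, g' = 4x^3

Answer: (1·(x^4+1)-4x^4)/(x^4+1)²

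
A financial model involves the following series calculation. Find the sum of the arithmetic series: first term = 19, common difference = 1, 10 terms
Last term: a_n=19 + (10 - 1)·1=28
Sum=n(a_1 + a_n)/2=10(19 + 28)/2=235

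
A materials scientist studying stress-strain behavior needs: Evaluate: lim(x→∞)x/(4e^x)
Apply L'Hôpital 1 times (∞/∞ each time):
Eventually get 1!/(4e^x) → 0

Answer: 0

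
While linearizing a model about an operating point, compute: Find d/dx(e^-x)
Chain rule: d/dx[e^u] = e^u · u' where u = -x
u' = -1

Answer: -1·e^-x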